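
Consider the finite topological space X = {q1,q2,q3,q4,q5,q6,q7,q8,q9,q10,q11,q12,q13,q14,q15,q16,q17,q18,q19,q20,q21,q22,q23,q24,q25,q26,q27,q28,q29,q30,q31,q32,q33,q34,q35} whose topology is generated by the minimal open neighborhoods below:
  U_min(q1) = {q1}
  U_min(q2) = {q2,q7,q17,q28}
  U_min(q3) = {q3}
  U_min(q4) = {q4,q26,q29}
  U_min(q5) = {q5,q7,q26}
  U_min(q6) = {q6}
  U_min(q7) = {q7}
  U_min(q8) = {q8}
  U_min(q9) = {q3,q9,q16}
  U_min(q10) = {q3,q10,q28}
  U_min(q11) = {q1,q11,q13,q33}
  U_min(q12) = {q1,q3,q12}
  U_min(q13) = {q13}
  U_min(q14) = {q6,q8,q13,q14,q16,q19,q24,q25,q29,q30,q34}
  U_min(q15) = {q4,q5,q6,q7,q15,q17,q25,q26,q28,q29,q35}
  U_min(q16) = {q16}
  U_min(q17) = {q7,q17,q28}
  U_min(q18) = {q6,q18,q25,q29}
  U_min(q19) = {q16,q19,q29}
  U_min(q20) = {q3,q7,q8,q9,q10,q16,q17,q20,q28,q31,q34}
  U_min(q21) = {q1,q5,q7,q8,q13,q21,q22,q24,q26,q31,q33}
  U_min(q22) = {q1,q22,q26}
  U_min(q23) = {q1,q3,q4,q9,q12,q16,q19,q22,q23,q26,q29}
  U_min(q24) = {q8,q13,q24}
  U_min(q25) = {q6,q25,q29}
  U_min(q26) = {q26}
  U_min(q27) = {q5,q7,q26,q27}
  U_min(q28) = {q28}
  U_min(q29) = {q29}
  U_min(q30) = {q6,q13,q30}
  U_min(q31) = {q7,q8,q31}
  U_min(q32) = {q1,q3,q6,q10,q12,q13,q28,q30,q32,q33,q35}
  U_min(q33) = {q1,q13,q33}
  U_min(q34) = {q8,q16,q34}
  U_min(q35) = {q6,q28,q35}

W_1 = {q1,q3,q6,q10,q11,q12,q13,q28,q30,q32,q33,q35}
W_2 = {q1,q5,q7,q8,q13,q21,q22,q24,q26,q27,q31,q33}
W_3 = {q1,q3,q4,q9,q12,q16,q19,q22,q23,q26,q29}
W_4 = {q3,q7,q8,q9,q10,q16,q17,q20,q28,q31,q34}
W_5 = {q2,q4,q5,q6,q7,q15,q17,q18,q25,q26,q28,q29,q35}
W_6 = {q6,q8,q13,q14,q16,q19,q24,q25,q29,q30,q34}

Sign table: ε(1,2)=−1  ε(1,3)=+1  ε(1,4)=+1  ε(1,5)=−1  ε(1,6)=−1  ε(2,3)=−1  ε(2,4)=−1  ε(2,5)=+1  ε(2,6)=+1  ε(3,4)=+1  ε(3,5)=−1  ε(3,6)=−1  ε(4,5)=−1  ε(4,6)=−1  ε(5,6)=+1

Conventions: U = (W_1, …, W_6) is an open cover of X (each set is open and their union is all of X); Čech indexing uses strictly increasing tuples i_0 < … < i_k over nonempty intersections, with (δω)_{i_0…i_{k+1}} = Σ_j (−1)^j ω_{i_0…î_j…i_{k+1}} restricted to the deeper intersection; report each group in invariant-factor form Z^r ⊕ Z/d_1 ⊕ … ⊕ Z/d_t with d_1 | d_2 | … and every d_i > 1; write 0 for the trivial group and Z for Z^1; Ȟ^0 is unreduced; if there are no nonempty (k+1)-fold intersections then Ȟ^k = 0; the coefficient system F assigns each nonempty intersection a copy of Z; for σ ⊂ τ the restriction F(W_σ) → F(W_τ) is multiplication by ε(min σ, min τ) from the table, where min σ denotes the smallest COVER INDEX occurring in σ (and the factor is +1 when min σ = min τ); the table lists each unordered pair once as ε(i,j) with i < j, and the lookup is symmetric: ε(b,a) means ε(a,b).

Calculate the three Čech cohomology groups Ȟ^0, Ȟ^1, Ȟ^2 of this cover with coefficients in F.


cover nerve:
  W12={q1,q13,q33} W13={q1,q3,q12} W14={q3,q10,q28} W15={q6,q28,q35} W16={q6,q13,q30} W23={q1,q22,q26} W24={q7,q8,q31} W25={q5,q7,q26} W26={q8,q13,q24} W34={q3,q9,q16} W35={q4,q26,q29} W36={q16,q19,q29} W45={q7,q17,q28} W46={q8,q16,q34} W56={q6,q25,q29}
  W123={q1} W126={q13} W134={q3} W145={q28} W156={q6} W235={q26} W245={q7} W246={q8} W346={q16} W356={q29}
C dims 6,15,10; δ0: rk 5, SNF 1^5; δ1: rk 10, SNF 1^9·2
Ȟ^0: (6−5)−0=1 ⇒ Z
Ȟ^1: (15−10)−5=0 ⇒ 0
Ȟ^2: (10−0)−10=0 plus torsion [2] ⇒ Z/2

Ȟ^0 ≅ Z, Ȟ^1 ≅ 0, Ȟ^2 ≅ Z/2


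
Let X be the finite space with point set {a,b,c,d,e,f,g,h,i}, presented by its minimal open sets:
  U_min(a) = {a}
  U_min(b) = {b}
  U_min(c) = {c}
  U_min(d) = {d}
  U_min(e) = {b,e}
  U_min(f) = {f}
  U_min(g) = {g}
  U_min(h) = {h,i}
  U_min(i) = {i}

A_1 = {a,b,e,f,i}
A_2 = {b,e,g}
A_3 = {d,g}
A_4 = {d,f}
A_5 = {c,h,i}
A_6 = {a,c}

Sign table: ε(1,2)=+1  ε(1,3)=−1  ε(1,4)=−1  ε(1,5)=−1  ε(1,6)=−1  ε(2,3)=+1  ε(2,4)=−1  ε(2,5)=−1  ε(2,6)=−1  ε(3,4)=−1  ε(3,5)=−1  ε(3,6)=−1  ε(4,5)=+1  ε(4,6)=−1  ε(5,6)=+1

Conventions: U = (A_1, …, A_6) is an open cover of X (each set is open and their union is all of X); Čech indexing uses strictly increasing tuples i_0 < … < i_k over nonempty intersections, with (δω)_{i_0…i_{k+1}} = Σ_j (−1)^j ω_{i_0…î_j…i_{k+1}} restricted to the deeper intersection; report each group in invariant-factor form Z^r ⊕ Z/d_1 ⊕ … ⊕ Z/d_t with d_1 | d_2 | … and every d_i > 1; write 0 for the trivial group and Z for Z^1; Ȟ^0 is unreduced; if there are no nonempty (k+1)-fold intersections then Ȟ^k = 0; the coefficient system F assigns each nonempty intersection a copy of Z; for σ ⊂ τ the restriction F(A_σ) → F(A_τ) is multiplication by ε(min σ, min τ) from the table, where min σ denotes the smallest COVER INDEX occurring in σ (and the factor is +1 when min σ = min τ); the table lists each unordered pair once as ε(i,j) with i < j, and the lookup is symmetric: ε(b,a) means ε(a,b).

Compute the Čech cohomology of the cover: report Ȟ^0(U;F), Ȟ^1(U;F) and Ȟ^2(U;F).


Ȟ^0 ≅ Z,  Ȟ^1 ≅ Z^2,  Ȟ^2 ≅ 0

nerve of the cover:
  A12={b,e} A14={f} A15={i} A16={a} A23={g} A34={d} A56={c}
C dims 6,7; δ0: rk 5, SNF 1^5
Ȟ^0 = (6 − 5) − 0 = 1, so Ȟ^0 ≅ Z
Ȟ^1 = (7 − 0) − 5 = 2, so Ȟ^1 ≅ Z^2
Ȟ^2 = (0 − 0) − 0 = 0, so Ȟ^2 ≅ 0


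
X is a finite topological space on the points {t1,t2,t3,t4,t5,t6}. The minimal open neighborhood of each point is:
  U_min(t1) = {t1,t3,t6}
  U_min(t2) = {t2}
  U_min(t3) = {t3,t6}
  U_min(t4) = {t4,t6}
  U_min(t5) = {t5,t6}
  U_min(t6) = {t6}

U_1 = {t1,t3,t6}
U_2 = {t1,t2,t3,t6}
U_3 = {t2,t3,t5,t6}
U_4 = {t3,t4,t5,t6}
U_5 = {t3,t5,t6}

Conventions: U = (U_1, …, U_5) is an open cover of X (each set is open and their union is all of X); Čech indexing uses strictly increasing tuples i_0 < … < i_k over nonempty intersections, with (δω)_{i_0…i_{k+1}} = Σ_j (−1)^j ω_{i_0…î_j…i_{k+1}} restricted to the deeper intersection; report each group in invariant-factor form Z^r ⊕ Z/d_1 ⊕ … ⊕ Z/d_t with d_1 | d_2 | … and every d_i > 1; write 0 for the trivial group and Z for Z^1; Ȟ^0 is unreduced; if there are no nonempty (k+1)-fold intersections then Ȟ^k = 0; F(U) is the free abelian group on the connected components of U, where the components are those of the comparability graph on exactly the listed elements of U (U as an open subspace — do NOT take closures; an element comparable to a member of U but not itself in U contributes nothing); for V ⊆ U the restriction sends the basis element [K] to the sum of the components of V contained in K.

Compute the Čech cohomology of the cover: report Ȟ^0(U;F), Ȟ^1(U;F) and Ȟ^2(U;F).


Ȟ^0(U;F) ≅ Z^2, Ȟ^1(U;F) ≅ 0 and Ȟ^2(U;F) ≅ 0

cover nerve:
  U12={t1,t3,t6} U13={t3,t6} U14={t3,t6} U15={t3,t6} U23={t2,t3,t6} U24={t3,t6} U25={t3,t6} U34={t3,t5,t6} U35={t3,t5,t6} U45={t3,t5,t6}
  U123={t3,t6} U124={t3,t6} U125={t3,t6} U134={t3,t6} U135={t3,t6} U145={t3,t6} U234={t3,t6} U235={t3,t6} U245={t3,t6} U345={t3,t5,t6}
  U1234={t3,t6} U1235={t3,t6} U1245={t3,t6} U1345={t3,t6} U2345={t3,t6}
  U12345={t3,t6}
components per intersection:
  U1: {t1,t3,t6}
  U2: {t1,t3,t6} {t2}
  U3: {t2} {t3,t5,t6}
  U4: {t3,t4,t5,t6}
  U5: {t3,t5,t6}
  U12: {t1,t3,t6}
  U13: {t3,t6}
  U14: {t3,t6}
  U15: {t3,t6}
  U23: {t2} {t3,t6}
  U24: {t3,t6}
  U25: {t3,t6}
  U34: {t3,t5,t6}
  U35: {t3,t5,t6}
  U45: {t3,t5,t6}
  U123: {t3,t6}
  U124: {t3,t6}
  U125: {t3,t6}
  U134: {t3,t6}
  U135: {t3,t6}
  U145: {t3,t6}
  U234: {t3,t6}
  U235: {t3,t6}
  U245: {t3,t6}
  U345: {t3,t5,t6}
  U1234: {t3,t6}
  U1235: {t3,t6}
  U1245: {t3,t6}
  U1345: {t3,t6}
  U2345: {t3,t6}
  U12345: {t3,t6}
C dims 7,11,10,5; δ0: rk 5, SNF 1^5; δ1: rk 6, SNF 1^6; δ2: rk 4, SNF 1^4
Ȟ^0: (7−5)−0=2 ⇒ Z^2
Ȟ^1: (11−6)−5=0 ⇒ 0
Ȟ^2: (10−4)−6=0 ⇒ 0


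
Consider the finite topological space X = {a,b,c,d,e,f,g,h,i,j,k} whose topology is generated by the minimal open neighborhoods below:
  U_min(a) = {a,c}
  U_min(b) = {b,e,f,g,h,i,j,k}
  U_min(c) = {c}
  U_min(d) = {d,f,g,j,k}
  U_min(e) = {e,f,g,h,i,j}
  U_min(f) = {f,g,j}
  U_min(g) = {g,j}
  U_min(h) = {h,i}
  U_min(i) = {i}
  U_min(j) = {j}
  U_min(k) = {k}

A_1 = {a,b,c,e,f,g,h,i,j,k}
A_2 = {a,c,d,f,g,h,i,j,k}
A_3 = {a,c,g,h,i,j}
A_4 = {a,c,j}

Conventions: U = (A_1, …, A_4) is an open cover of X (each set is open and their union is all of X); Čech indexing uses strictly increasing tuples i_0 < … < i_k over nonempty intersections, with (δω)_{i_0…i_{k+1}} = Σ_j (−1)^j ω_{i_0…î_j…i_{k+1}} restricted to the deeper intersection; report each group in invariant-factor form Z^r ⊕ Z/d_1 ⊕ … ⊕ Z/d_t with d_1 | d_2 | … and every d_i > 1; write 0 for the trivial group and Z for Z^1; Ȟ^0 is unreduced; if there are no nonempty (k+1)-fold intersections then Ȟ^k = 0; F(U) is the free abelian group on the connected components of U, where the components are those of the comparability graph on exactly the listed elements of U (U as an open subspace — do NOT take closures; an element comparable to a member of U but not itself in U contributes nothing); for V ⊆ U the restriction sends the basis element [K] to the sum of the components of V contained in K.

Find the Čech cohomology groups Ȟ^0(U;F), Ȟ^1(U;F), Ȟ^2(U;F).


Ȟ^0 ≅ Z^2, Ȟ^1 ≅ Z, Ȟ^2 ≅ 0

nerve of the cover:
  A12={a,c,f,g,h,i,j,k} A13={a,c,g,h,i,j} A14={a,c,j} A23={a,c,g,h,i,j} A24={a,c,j} A34={a,c,j}
  A123={a,c,g,h,i,j} A124={a,c,j} A134={a,c,j} A234={a,c,j}
  A1234={a,c,j}
components per intersection:
  A1: {a,c} {b,e,f,g,h,i,j,k}
  A2: {a,c} {d,f,g,j,k} {h,i}
  A3: {a,c} {g,j} {h,i}
  A4: {a,c} {j}
  A12: {a,c} {f,g,j} {h,i} {k}
  A13: {a,c} {g,j} {h,i}
  A14: {a,c} {j}
  A23: {a,c} {g,j} {h,i}
  A24: {a,c} {j}
  A34: {a,c} {j}
  A123: {a,c} {g,j} {h,i}
  A124: {a,c} {j}
  A134: {a,c} {j}
  A234: {a,c} {j}
  A1234: {a,c} {j}
C dims 10,16,9,2; δ0: rk 8, SNF 1^8; δ1: rk 7, SNF 1^7; δ2: rk 2, SNF 1^2
Ȟ^0 = (10 − 8) − 0 = 2, so Ȟ^0 ≅ Z^2
Ȟ^1 = (16 − 7) − 8 = 1, so Ȟ^1 ≅ Z
Ȟ^2 = (9 − 2) − 7 = 0, so Ȟ^2 ≅ 0


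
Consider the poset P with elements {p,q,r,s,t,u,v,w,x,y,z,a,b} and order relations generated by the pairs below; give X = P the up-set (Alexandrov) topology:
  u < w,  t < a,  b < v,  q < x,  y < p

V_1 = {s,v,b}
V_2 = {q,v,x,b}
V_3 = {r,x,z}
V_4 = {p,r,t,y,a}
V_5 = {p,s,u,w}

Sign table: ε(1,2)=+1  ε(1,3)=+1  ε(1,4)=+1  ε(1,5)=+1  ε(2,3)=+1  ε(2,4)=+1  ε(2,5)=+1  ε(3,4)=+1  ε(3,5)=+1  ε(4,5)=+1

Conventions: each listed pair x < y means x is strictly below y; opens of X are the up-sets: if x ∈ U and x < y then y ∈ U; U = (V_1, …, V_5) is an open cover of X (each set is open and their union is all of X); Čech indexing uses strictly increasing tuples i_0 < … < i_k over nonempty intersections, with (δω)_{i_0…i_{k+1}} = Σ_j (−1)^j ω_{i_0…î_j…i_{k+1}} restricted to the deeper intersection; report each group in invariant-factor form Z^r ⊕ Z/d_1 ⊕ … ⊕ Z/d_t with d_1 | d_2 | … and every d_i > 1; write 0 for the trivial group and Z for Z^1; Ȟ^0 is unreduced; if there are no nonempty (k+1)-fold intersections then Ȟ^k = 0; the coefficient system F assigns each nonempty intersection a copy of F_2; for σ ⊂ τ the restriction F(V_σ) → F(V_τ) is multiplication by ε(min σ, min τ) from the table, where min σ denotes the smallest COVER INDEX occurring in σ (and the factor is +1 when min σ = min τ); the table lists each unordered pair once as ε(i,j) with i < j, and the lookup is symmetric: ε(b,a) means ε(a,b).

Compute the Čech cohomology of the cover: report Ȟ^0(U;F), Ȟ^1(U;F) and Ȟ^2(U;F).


Ȟ^0 = Z/2, Ȟ^1 = Z/2, Ȟ^2 = 0

nerve of the cover:
  V12={v,b} V15={s} V23={x} V34={r} V45={p}
C dims 5,5; δ0: rk_F2 4
Ȟ^0 = (5 − 4) − 0 = 1, so Ȟ^0 ≅ Z/2
Ȟ^1 = (5 − 0) − 4 = 1, so Ȟ^1 ≅ Z/2
Ȟ^2 = (0 − 0) − 0 = 0, so Ȟ^2 ≅ 0


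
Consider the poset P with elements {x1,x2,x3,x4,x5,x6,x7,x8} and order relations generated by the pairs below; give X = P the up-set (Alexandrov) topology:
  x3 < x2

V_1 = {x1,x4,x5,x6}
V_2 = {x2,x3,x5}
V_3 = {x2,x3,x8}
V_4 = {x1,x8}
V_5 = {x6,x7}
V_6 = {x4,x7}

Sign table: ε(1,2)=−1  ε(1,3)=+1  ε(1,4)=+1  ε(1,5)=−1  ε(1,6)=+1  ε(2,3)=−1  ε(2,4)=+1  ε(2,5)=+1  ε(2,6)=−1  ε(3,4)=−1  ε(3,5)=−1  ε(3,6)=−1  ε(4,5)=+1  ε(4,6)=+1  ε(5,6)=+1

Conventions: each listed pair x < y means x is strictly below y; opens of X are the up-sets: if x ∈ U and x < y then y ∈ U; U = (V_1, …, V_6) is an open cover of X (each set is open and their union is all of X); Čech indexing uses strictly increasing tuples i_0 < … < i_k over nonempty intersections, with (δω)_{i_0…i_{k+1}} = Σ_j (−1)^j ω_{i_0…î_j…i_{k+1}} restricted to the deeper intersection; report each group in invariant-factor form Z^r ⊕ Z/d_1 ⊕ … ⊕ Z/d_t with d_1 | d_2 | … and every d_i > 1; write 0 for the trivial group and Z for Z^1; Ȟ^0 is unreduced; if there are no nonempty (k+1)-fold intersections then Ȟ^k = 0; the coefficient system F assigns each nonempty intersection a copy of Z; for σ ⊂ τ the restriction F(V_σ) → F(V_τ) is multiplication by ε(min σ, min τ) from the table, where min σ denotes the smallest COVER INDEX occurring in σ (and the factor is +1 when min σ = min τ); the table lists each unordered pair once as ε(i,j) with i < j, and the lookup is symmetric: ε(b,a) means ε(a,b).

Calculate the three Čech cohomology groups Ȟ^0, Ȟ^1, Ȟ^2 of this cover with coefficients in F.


cover nerve:
  V12={x5} V14={x1} V15={x6} V16={x4} V23={x2,x3} V34={x8} V56={x7}
C dims 6,7; δ0: rk 6, SNF 1^5·2
Ȟ^0: (6−6)−0=0 ⇒ 0
Ȟ^1: (7−0)−6=1 plus torsion [2] ⇒ Z ⊕ Z/2
Ȟ^2: (0−0)−0=0 ⇒ 0

Ȟ^0(U;F) ≅ 0,  Ȟ^1(U;F) ≅ Z ⊕ Z/2,  Ȟ^2(U;F) ≅ 0


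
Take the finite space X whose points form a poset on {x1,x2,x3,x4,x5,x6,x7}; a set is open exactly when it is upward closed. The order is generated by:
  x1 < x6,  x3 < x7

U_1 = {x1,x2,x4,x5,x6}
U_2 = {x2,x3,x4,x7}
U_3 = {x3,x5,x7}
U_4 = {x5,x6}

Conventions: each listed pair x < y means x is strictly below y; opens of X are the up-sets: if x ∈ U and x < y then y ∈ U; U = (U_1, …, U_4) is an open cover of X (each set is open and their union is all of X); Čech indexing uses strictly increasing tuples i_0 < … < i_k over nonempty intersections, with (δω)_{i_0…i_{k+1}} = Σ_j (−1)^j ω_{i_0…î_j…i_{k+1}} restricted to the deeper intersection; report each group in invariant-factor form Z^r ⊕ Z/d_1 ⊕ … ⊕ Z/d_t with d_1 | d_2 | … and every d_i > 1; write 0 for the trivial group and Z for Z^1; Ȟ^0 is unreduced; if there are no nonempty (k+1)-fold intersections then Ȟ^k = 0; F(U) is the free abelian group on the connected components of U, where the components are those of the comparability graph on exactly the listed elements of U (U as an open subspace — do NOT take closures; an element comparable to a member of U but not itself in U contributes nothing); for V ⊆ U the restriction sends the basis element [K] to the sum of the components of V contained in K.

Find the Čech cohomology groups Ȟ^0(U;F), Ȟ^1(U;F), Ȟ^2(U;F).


intersection data:
  U12={x2,x4} U13={x5} U14={x5,x6} U23={x3,x7} U34={x5}
  U134={x5}
components per intersection:
  U1: {x1,x6} {x2} {x4} {x5}
  U2: {x2} {x3,x7} {x4}
  U3: {x3,x7} {x5}
  U4: {x5} {x6}
  U12: {x2} {x4}
  U13: {x5}
  U14: {x5} {x6}
  U23: {x3,x7}
  U34: {x5}
  U134: {x5}
C dims 11,7,1; δ0: rk 6, SNF 1^6; δ1: rk 1, SNF 1^1
Ȟ^0 = (11 − 6) − 0 = 5, so Ȟ^0 ≅ Z^5
Ȟ^1 = (7 − 1) − 6 = 0, so Ȟ^1 ≅ 0
Ȟ^2 = (1 − 0) − 1 = 0, so Ȟ^2 ≅ 0

Ȟ^0(U;F) ≅ Z^5, Ȟ^1(U;F) ≅ 0, Ȟ^2(U;F) ≅ 0


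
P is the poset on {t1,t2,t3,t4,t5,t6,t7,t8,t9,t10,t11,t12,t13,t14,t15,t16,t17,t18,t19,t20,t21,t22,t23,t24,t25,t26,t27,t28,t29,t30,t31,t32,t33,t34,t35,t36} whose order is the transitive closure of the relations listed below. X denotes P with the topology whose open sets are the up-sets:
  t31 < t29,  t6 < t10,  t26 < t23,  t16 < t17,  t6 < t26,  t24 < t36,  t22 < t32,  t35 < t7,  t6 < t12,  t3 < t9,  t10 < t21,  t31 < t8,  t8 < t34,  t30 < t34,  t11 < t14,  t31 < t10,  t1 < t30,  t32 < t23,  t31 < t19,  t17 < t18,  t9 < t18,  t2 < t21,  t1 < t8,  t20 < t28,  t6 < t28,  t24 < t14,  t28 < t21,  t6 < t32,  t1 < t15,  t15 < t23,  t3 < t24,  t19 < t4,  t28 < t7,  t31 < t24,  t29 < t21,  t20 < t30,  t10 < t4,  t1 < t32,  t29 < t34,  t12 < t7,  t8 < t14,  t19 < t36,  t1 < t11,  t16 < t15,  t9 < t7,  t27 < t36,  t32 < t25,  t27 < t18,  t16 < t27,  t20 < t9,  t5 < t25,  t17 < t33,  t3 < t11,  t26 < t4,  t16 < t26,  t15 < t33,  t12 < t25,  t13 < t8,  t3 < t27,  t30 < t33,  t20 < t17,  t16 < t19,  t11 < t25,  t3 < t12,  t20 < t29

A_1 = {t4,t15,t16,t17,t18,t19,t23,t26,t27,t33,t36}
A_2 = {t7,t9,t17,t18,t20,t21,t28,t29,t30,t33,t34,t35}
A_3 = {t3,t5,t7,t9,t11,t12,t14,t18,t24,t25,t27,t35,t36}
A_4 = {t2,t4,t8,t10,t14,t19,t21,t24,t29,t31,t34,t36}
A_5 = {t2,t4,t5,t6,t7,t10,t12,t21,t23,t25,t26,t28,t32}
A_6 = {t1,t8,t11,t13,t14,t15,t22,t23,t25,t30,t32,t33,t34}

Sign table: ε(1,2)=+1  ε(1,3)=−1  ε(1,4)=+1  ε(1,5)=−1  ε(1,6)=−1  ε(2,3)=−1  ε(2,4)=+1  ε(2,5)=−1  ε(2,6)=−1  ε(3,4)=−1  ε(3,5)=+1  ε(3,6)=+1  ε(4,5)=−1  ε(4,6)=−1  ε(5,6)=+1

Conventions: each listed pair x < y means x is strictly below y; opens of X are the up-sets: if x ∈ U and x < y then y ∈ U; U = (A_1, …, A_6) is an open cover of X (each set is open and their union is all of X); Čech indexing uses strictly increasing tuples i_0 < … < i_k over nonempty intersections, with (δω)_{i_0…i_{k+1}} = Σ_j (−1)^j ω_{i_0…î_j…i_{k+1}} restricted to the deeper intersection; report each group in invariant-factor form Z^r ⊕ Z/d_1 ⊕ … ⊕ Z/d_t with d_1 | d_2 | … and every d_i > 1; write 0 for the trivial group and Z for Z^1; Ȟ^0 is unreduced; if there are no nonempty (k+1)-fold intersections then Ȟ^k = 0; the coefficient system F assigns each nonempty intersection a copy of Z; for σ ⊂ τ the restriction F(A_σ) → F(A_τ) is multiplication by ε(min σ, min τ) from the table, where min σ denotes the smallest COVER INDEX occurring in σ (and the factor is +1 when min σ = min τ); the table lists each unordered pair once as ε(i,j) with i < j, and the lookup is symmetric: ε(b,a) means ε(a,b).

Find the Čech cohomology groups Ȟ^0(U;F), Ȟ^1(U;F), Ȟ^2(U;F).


nonempty intersections:
  A12={t17,t18,t33} A13={t18,t27,t36} A14={t4,t19,t36} A15={t4,t23,t26} A16={t15,t23,t33} A23={t7,t9,t18,t35} A24={t21,t29,t34} A25={t7,t21,t28} A26={t30,t33,t34} A34={t14,t24,t36} A35={t5,t7,t12,t25} A36={t11,t14,t25} A45={t2,t4,t10,t21} A46={t8,t14,t34} A56={t23,t25,t32}
  A123={t18} A126={t33} A134={t36} A145={t4} A156={t23} A235={t7} A245={t21} A246={t34} A346={t14} A356={t25}
C dims 6,15,10; δ0: rk 5, SNF 1^5; δ1: rk 10, SNF 1^9·2
Ȟ^0: (6−5)−0=1 ⇒ Z
Ȟ^1: (15−10)−5=0 ⇒ 0
Ȟ^2: (10−0)−10=0 plus torsion [2] ⇒ Z/2

Ȟ^0 = Z; Ȟ^1 = 0; Ȟ^2 = Z/2


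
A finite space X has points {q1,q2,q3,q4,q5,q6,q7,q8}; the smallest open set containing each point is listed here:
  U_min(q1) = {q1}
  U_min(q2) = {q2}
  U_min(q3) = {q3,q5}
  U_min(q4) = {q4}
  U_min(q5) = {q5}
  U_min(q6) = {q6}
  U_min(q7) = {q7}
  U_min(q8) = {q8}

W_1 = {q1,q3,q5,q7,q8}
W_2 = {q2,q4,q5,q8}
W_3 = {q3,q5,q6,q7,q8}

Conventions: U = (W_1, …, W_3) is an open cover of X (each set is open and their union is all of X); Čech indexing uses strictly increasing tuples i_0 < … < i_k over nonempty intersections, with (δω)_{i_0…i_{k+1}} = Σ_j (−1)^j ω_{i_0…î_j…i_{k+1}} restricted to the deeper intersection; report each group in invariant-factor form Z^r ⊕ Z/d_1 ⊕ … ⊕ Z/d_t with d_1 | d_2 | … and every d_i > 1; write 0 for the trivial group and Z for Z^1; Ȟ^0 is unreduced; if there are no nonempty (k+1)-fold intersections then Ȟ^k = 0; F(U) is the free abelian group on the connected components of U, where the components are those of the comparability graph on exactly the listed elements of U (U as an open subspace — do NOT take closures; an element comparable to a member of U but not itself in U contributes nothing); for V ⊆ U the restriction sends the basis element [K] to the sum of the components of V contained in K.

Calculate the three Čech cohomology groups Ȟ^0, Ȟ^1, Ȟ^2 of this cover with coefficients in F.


nerve simplices:
  W12={q5,q8} W13={q3,q5,q7,q8} W23={q5,q8}
  W123={q5,q8}
components per intersection:
  W1: {q1} {q3,q5} {q7} {q8}
  W2: {q2} {q4} {q5} {q8}
  W3: {q3,q5} {q6} {q7} {q8}
  W12: {q5} {q8}
  W13: {q3,q5} {q7} {q8}
  W23: {q5} {q8}
  W123: {q5} {q8}
C dims 12,7,2; δ0: rk 5, SNF 1^5; δ1: rk 2, SNF 1^2
degree 0: 12−5−0 = 7 → Ȟ^0 ≅ Z^7
degree 1: 7−2−5 = 0 → Ȟ^1 ≅ 0
degree 2: 2−0−2 = 0 → Ȟ^2 ≅ 0

Ȟ^0 ≅ Z^7, Ȟ^1 ≅ 0 and Ȟ^2 ≅ 0


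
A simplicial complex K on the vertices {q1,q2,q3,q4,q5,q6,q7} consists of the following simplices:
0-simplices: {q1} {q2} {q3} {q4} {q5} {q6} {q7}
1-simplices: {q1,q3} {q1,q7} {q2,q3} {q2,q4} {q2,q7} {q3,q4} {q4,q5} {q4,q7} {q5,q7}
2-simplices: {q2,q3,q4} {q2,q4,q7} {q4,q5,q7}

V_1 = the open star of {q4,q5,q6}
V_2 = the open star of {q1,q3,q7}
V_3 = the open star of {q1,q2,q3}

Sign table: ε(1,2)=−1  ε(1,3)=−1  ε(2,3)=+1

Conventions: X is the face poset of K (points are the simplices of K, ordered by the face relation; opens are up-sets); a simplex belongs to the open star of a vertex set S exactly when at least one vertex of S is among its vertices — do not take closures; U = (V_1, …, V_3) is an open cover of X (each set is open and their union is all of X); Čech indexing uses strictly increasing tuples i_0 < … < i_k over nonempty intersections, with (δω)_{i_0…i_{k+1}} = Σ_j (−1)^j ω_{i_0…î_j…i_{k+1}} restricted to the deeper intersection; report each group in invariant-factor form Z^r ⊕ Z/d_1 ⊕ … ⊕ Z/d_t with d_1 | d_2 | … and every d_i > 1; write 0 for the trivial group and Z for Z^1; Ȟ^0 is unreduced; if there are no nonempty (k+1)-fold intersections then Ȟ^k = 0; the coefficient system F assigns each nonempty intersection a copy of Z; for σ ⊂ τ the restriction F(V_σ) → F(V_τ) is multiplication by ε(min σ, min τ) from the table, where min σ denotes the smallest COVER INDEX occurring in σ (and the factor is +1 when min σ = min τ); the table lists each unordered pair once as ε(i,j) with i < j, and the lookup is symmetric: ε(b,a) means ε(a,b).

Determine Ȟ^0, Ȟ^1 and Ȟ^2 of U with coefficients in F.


nerve simplices:
  V1={{q4},{q5},{q6},{q2,q4},{q3,q4},{q4,q5},{q4,q7},{q5,q7},{q2,q3,q4},{q2,q4,q7},{q4,q5,q7}} V2={{q1},{q3},{q7},{q1,q3},{q1,q7},{q2,q3},{q2,q7},{q3,q4},{q4,q7},{q5,q7},{q2,q3,q4},{q2,q4,q7},{q4,q5,q7}} V3={{q1},{q2},{q3},{q1,q3},{q1,q7},{q2,q3},{q2,q4},{q2,q7},{q3,q4},{q2,q3,q4},{q2,q4,q7}}
  V12={{q3,q4},{q4,q7},{q5,q7},{q2,q3,q4},{q2,q4,q7},{q4,q5,q7}} V13={{q2,q4},{q3,q4},{q2,q3,q4},{q2,q4,q7}} V23={{q1},{q3},{q1,q3},{q1,q7},{q2,q3},{q2,q7},{q3,q4},{q2,q3,q4},{q2,q4,q7}}
  V123={{q3,q4},{q2,q3,q4},{q2,q4,q7}}
C dims 3,3,1; δ0: rk 2, SNF 1^2; δ1: rk 1, SNF 1^1
degree 0: 3−2−0 = 1 → Ȟ^0 ≅ Z
degree 1: 3−1−2 = 0 → Ȟ^1 ≅ 0
degree 2: 1−0−1 = 0 → Ȟ^2 ≅ 0

Ȟ^0(U;F) ≅ Z, Ȟ^1(U;F) ≅ 0 and Ȟ^2(U;F) ≅ 0


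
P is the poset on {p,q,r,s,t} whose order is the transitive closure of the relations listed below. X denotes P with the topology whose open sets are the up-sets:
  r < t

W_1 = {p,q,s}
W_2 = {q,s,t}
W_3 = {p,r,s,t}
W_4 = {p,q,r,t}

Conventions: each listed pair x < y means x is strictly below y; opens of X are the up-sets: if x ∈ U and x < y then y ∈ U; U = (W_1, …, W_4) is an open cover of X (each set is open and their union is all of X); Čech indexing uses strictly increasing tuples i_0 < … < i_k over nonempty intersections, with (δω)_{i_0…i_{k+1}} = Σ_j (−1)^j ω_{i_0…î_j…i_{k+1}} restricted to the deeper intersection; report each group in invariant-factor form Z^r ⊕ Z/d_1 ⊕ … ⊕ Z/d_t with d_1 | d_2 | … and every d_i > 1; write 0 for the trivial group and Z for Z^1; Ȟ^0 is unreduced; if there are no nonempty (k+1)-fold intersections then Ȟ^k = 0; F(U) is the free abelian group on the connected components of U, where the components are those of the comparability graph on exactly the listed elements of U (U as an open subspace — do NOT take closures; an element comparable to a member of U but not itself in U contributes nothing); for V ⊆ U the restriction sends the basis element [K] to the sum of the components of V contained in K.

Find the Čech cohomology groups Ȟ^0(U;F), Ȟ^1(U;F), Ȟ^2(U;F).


Ȟ^0(U;F) ≅ Z^4; Ȟ^1(U;F) ≅ 0; Ȟ^2(U;F) ≅ 0

nerve of the cover:
  W12={q,s} W13={p,s} W14={p,q} W23={s,t} W24={q,t} W34={p,r,t}
  W123={s} W124={q} W134={p} W234={t}
components per intersection:
  W1: {p} {q} {s}
  W2: {q} {s} {t}
  W3: {p} {r,t} {s}
  W4: {p} {q} {r,t}
  W12: {q} {s}
  W13: {p} {s}
  W14: {p} {q}
  W23: {s} {t}
  W24: {q} {t}
  W34: {p} {r,t}
  W123: {s}
  W124: {q}
  W134: {p}
  W234: {t}
C dims 12,12,4; δ0: rk 8, SNF 1^8; δ1: rk 4, SNF 1^4
Ȟ^0 = (12 − 8) − 0 = 4, so Ȟ^0 ≅ Z^4
Ȟ^1 = (12 − 4) − 8 = 0, so Ȟ^1 ≅ 0
Ȟ^2 = (4 − 0) − 4 = 0, so Ȟ^2 ≅ 0


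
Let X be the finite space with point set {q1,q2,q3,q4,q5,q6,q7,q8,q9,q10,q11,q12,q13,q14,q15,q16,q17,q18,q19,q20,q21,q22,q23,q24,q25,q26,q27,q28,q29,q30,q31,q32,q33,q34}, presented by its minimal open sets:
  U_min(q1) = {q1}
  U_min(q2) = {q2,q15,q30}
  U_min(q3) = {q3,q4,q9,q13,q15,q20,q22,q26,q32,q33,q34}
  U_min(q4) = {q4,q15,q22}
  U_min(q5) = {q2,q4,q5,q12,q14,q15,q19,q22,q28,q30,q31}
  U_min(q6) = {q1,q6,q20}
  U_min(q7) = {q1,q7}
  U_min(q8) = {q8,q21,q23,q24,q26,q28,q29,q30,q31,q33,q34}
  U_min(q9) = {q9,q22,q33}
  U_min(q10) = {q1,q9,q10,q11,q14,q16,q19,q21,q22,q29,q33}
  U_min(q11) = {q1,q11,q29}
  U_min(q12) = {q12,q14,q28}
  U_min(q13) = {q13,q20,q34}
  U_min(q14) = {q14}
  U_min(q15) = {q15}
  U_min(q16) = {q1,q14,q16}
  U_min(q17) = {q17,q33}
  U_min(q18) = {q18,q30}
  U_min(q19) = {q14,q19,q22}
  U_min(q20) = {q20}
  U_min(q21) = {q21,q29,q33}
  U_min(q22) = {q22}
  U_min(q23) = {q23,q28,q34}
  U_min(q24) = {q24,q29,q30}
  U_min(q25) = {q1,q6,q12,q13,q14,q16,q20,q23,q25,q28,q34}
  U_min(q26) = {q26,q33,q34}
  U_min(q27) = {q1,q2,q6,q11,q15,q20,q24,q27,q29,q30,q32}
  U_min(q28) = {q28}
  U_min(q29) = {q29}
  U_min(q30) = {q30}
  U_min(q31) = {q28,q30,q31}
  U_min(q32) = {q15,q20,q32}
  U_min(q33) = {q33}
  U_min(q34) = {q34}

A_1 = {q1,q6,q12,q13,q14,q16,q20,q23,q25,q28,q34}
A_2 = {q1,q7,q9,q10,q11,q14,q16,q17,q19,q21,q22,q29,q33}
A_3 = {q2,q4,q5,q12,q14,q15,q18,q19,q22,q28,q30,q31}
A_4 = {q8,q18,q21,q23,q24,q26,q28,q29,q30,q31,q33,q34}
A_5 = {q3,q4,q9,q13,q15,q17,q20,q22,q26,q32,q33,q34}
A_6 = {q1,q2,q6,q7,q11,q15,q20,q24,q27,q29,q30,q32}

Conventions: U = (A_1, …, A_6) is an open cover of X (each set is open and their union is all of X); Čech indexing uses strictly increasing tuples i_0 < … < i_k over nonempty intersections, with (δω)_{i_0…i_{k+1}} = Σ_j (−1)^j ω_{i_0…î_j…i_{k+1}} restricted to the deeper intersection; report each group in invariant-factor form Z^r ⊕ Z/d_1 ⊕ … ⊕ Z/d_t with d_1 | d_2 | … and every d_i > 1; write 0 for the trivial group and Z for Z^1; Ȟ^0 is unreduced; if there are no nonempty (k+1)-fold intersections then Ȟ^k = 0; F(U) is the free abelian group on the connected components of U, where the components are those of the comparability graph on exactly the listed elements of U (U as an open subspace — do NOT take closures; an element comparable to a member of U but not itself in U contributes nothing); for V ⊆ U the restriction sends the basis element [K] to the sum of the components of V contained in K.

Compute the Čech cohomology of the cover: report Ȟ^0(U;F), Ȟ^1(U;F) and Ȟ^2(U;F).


cover nerve:
  A12={q1,q14,q16} A13={q12,q14,q28} A14={q23,q28,q34} A15={q13,q20,q34} A16={q1,q6,q20} A23={q14,q19,q22} A24={q21,q29,q33} A25={q9,q17,q22,q33} A26={q1,q7,q11,q29} A34={q18,q28,q30,q31} A35={q4,q15,q22} A36={q2,q15,q30} A45={q26,q33,q34} A46={q24,q29,q30} A56={q15,q20,q32}
  A123={q14} A126={q1} A134={q28} A145={q34} A156={q20} A235={q22} A245={q33} A246={q29} A346={q30} A356={q15}
components per intersection:
  A1: {q1,q6,q12,q13,q14,q16,q20,q23,q25,q28,q34}
  A2: {q1,q7,q9,q10,q11,q14,q16,q17,q19,q21,q22,q29,q33}
  A3: {q2,q4,q5,q12,q14,q15,q18,q19,q22,q28,q30,q31}
  A4: {q8,q18,q21,q23,q24,q26,q28,q29,q30,q31,q33,q34}
  A5: {q3,q4,q9,q13,q15,q17,q20,q22,q26,q32,q33,q34}
  A6: {q1,q2,q6,q7,q11,q15,q20,q24,q27,q29,q30,q32}
  A12: {q1,q14,q16}
  A13: {q12,q14,q28}
  A14: {q23,q28,q34}
  A15: {q13,q20,q34}
  A16: {q1,q6,q20}
  A23: {q14,q19,q22}
  A24: {q21,q29,q33}
  A25: {q9,q17,q22,q33}
  A26: {q1,q7,q11,q29}
  A34: {q18,q28,q30,q31}
  A35: {q4,q15,q22}
  A36: {q2,q15,q30}
  A45: {q26,q33,q34}
  A46: {q24,q29,q30}
  A56: {q15,q20,q32}
  A123: {q14}
  A126: {q1}
  A134: {q28}
  A145: {q34}
  A156: {q20}
  A235: {q22}
  A245: {q33}
  A246: {q29}
  A346: {q30}
  A356: {q15}
C dims 6,15,10; δ0: rk 5, SNF 1^5; δ1: rk 10, SNF 1^9·2
Ȟ^0: (6−5)−0=1 ⇒ Z
Ȟ^1: (15−10)−5=0 ⇒ 0
Ȟ^2: (10−0)−10=0 plus torsion [2] ⇒ Z/2

Ȟ^0(U;F) ≅ Z,  Ȟ^1(U;F) ≅ 0,  Ȟ^2(U;F) ≅ Z/2


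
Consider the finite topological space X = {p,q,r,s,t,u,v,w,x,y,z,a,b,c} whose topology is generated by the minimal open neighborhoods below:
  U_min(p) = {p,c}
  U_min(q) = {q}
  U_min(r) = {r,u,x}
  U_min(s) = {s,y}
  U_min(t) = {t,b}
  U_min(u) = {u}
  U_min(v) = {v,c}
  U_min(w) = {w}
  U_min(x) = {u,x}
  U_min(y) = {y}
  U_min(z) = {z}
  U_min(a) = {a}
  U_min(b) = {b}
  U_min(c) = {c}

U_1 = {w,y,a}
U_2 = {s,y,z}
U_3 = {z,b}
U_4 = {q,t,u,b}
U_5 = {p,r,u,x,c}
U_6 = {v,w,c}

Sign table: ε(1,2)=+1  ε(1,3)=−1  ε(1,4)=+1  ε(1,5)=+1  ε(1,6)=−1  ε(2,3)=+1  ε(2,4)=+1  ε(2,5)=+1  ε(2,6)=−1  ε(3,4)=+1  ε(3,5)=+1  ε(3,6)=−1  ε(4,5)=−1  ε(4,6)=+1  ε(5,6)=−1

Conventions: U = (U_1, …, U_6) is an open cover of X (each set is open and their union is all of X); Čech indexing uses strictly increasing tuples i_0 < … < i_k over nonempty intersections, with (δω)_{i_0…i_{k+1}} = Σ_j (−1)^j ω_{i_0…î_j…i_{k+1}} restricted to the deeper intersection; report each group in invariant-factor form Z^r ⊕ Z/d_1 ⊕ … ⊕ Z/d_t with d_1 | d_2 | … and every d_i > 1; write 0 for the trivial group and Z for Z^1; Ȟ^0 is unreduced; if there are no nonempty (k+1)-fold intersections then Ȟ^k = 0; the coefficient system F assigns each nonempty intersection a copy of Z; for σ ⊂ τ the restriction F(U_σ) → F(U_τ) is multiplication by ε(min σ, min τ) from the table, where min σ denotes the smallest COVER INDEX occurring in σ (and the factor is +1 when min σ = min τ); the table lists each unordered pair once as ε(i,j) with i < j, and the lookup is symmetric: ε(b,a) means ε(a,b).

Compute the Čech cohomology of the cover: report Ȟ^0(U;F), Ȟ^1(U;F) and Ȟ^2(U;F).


intersection data:
  U12={y} U16={w} U23={z} U34={b} U45={u} U56={c}
C dims 6,6; δ0: rk 6, SNF 1^5·2
Ȟ^0 = (6 − 6) − 0 = 0, so Ȟ^0 ≅ 0
Ȟ^1 = (6 − 0) − 6 = 0 plus torsion [2], so Ȟ^1 ≅ Z/2
Ȟ^2 = (0 − 0) − 0 = 0, so Ȟ^2 ≅ 0

Ȟ^0 ≅ 0, Ȟ^1 ≅ Z/2 and Ȟ^2 ≅ 0


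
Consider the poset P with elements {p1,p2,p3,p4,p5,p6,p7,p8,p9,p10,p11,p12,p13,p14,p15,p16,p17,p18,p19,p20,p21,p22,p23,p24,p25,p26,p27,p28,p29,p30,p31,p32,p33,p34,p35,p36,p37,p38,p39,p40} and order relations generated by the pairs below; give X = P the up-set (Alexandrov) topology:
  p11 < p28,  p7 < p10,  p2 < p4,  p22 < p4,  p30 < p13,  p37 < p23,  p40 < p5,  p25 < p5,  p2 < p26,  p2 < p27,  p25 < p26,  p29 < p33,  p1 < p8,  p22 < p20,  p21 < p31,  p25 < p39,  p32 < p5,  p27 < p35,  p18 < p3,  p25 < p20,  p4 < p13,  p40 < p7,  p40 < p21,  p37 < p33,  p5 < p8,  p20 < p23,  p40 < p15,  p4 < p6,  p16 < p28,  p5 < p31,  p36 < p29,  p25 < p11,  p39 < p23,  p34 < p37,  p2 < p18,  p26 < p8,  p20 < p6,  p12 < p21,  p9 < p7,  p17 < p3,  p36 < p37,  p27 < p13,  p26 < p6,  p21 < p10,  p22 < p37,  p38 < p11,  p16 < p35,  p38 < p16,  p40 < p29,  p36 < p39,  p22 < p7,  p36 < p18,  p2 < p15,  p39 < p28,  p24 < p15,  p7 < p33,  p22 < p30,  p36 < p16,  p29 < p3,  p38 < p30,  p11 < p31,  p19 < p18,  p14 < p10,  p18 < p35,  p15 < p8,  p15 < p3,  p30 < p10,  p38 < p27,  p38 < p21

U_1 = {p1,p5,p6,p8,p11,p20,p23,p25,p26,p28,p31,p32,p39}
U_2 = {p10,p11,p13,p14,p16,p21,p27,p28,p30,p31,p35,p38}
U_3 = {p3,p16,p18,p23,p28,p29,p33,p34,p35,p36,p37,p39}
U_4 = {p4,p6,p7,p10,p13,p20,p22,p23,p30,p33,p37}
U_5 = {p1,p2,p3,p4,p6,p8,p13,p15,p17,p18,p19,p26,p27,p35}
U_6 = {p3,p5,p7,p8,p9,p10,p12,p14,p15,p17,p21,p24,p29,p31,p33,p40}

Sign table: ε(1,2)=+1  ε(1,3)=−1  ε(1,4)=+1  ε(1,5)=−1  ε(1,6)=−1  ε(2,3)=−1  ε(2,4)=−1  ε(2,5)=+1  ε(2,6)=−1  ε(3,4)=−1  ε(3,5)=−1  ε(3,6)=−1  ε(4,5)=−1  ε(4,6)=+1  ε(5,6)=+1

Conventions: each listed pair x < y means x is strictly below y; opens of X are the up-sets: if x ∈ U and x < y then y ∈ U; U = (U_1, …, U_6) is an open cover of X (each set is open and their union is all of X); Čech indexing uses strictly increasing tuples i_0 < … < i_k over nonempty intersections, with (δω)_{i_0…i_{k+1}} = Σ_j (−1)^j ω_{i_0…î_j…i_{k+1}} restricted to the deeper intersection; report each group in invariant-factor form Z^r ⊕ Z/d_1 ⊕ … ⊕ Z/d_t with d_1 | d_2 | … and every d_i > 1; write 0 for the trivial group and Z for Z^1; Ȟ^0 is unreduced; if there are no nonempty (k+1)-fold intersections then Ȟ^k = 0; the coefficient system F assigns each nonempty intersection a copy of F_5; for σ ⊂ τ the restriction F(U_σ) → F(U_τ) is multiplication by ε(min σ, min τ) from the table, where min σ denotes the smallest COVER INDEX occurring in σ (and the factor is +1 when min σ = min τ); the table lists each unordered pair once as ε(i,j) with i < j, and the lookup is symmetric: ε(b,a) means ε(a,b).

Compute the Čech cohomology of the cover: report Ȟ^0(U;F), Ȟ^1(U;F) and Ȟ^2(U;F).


intersection data:
  U12={p11,p28,p31} U13={p23,p28,p39} U14={p6,p20,p23} U15={p1,p6,p8,p26} U16={p5,p8,p31} U23={p16,p28,p35} U24={p10,p13,p30} U25={p13,p27,p35} U26={p10,p14,p21,p31} U34={p23,p33,p37} U35={p3,p18,p35} U36={p3,p29,p33} U45={p4,p6,p13} U46={p7,p10,p33} U56={p3,p8,p15,p17}
  U123={p28} U126={p31} U134={p23} U145={p6} U156={p8} U235={p35} U245={p13} U246={p10} U346={p33} U356={p3}
C dims 6,15,10; δ0: rk_F5 6; δ1: rk_F5 9
Ȟ^0 = (6 − 6) − 0 = 0, so Ȟ^0 ≅ 0
Ȟ^1 = (15 − 9) − 6 = 0, so Ȟ^1 ≅ 0
Ȟ^2 = (10 − 0) − 9 = 1, so Ȟ^2 ≅ Z/5

Ȟ^0 = 0,  Ȟ^1 = 0,  Ȟ^2 = Z/5


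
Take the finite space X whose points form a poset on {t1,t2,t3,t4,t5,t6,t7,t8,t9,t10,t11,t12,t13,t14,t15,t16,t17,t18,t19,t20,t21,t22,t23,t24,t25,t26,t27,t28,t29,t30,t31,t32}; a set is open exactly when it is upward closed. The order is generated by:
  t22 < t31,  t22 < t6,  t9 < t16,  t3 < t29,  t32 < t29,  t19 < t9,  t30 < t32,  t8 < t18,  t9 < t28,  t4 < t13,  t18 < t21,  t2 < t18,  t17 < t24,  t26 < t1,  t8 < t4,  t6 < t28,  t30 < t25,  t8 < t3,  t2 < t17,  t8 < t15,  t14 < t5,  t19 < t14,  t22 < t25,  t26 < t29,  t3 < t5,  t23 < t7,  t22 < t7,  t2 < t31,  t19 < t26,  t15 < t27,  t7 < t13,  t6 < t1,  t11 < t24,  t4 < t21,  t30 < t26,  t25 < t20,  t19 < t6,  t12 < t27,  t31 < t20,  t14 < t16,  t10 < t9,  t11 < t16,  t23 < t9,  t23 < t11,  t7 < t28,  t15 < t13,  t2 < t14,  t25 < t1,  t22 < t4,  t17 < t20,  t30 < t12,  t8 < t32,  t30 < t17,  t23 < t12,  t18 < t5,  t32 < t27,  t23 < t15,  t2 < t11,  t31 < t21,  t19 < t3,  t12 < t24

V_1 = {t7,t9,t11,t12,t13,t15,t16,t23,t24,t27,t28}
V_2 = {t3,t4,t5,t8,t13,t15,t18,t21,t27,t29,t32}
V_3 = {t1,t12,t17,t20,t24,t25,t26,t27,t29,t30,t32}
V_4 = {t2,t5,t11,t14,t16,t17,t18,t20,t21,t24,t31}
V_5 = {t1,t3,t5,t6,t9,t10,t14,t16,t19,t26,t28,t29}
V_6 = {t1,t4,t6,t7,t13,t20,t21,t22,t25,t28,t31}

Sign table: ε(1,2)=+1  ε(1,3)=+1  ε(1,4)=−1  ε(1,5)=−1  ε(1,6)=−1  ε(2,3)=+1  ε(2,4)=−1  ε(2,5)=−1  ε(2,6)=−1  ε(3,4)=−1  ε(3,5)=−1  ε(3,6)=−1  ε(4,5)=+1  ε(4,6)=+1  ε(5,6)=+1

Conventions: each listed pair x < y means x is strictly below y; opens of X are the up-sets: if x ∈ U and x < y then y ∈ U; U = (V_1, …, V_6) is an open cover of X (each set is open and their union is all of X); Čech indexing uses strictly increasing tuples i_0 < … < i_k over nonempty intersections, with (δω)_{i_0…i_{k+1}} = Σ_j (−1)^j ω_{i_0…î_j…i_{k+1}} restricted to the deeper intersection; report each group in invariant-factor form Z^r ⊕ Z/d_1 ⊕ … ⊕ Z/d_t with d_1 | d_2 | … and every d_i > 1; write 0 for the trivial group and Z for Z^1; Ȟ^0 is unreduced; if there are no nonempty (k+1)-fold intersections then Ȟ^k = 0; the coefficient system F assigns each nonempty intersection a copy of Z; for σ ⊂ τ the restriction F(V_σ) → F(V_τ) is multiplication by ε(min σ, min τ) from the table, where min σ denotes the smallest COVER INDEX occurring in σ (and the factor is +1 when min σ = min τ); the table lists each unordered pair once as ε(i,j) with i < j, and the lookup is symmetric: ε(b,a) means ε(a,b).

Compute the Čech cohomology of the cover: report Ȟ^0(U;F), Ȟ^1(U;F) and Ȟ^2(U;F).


Ȟ^0 ≅ Z, Ȟ^1 ≅ 0, Ȟ^2 ≅ Z/2

nerve of the cover:
  V12={t13,t15,t27} V13={t12,t24,t27} V14={t11,t16,t24} V15={t9,t16,t28} V16={t7,t13,t28} V23={t27,t29,t32} V24={t5,t18,t21} V25={t3,t5,t29} V26={t4,t13,t21} V34={t17,t20,t24} V35={t1,t26,t29} V36={t1,t20,t25} V45={t5,t14,t16} V46={t20,t21,t31} V56={t1,t6,t28}
  V123={t27} V126={t13} V134={t24} V145={t16} V156={t28} V235={t29} V245={t5} V246={t21} V346={t20} V356={t1}
C dims 6,15,10; δ0: rk 5, SNF 1^5; δ1: rk 10, SNF 1^9·2
Ȟ^0 = (6 − 5) − 0 = 1, so Ȟ^0 ≅ Z
Ȟ^1 = (15 − 10) − 5 = 0, so Ȟ^1 ≅ 0
Ȟ^2 = (10 − 0) − 10 = 0 plus torsion [2], so Ȟ^2 ≅ Z/2


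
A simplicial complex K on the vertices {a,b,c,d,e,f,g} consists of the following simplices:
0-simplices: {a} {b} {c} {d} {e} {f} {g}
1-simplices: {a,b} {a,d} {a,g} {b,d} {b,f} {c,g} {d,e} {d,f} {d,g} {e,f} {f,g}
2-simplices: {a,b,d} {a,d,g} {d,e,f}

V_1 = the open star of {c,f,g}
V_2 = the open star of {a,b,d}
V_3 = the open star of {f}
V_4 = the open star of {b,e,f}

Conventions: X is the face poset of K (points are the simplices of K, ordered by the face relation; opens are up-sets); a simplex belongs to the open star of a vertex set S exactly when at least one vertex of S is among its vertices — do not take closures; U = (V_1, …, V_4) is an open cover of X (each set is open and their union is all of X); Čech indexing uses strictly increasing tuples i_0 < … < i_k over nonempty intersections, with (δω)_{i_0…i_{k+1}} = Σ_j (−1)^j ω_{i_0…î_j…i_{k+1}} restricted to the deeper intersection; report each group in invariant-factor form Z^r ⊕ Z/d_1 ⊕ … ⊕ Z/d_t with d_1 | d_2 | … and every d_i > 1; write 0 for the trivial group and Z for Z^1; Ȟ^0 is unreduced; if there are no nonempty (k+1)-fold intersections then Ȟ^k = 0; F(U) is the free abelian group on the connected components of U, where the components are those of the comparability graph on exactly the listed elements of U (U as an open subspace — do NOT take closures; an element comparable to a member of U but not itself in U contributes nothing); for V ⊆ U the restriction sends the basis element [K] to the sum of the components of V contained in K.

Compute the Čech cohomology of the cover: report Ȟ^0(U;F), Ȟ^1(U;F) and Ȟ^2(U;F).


nonempty intersections:
  V1={{c},{f},{g},{a,g},{b,f},{c,g},{d,f},{d,g},{e,f},{f,g},{a,d,g},{d,e,f}} V2={{a},{b},{d},{a,b},{a,d},{a,g},{b,d},{b,f},{d,e},{d,f},{d,g},{a,b,d},{a,d,g},{d,e,f}} V3={{f},{b,f},{d,f},{e,f},{f,g},{d,e,f}} V4={{b},{e},{f},{a,b},{b,d},{b,f},{d,e},{d,f},{e,f},{f,g},{a,b,d},{d,e,f}}
  V12={{a,g},{b,f},{d,f},{d,g},{a,d,g},{d,e,f}} V13={{f},{b,f},{d,f},{e,f},{f,g},{d,e,f}} V14={{f},{b,f},{d,f},{e,f},{f,g},{d,e,f}} V23={{b,f},{d,f},{d,e,f}} V24={{b},{a,b},{b,d},{b,f},{d,e},{d,f},{a,b,d},{d,e,f}} V34={{f},{b,f},{d,f},{e,f},{f,g},{d,e,f}}
  V123={{b,f},{d,f},{d,e,f}} V124={{b,f},{d,f},{d,e,f}} V134={{f},{b,f},{d,f},{e,f},{f,g},{d,e,f}} V234={{b,f},{d,f},{d,e,f}}
  V1234={{b,f},{d,f},{d,e,f}}
components per intersection:
  V1: {{c},{f},{g},{a,g},{b,f},{c,g},{d,f},{d,g},{e,f},{f,g},{a,d,g},{d,e,f}}
  V2: {{a},{b},{d},{a,b},{a,d},{a,g},{b,d},{b,f},{d,e},{d,f},{d,g},{a,b,d},{a,d,g},{d,e,f}}
  V3: {{f},{b,f},{d,f},{e,f},{f,g},{d,e,f}}
  V4: {{b},{e},{f},{a,b},{b,d},{b,f},{d,e},{d,f},{e,f},{f,g},{a,b,d},{d,e,f}}
  V12: {{a,g},{d,g},{a,d,g}} {{b,f}} {{d,f},{d,e,f}}
  V13: {{f},{b,f},{d,f},{e,f},{f,g},{d,e,f}}
  V14: {{f},{b,f},{d,f},{e,f},{f,g},{d,e,f}}
  V23: {{b,f}} {{d,f},{d,e,f}}
  V24: {{b},{a,b},{b,d},{b,f},{a,b,d}} {{d,e},{d,f},{d,e,f}}
  V34: {{f},{b,f},{d,f},{e,f},{f,g},{d,e,f}}
  V123: {{b,f}} {{d,f},{d,e,f}}
  V124: {{b,f}} {{d,f},{d,e,f}}
  V134: {{f},{b,f},{d,f},{e,f},{f,g},{d,e,f}}
  V234: {{b,f}} {{d,f},{d,e,f}}
  V1234: {{b,f}} {{d,f},{d,e,f}}
C dims 4,10,7,2; δ0: rk 3, SNF 1^3; δ1: rk 5, SNF 1^5; δ2: rk 2, SNF 1^2
Ȟ^0: (4−3)−0=1 ⇒ Z
Ȟ^1: (10−5)−3=2 ⇒ Z^2
Ȟ^2: (7−2)−5=0 ⇒ 0

Ȟ^0 ≅ Z, Ȟ^1 ≅ Z^2, Ȟ^2 ≅ 0
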